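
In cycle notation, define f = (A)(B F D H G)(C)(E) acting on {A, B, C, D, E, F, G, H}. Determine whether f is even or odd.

even

The cycle lengths are 5, 1, 1, 1.
A cycle of length ℓ contributes ℓ−1 transpositions, so f is a product of 4 transpositions — even.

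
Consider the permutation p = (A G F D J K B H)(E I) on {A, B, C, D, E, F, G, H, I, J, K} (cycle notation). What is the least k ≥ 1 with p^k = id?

The disjoint cycles have lengths 8, 2, 1.
Since disjoint cycles commute, ord(p) = lcm(8, 2) = 8.

8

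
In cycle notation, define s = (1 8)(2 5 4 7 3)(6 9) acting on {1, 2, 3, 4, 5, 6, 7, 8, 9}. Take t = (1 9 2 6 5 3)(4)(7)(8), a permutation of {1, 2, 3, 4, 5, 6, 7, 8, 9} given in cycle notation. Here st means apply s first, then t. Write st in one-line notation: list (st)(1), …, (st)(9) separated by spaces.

8 3 6 7 4 2 1 9 5

(st)(x) = t(s(x)). Computing each image: t(s(1)) = t(8) = 8, t(s(2)) = t(5) = 3, t(s(3)) = t(2) = 6, t(s(4)) = t(7) = 7, t(s(5)) = t(4) = 4, t(s(6)) = t(9) = 2, t(s(7)) = t(3) = 1, t(s(8)) = t(1) = 9, t(s(9)) = t(6) = 5.
Hence st = [8 3 6 7 4 2 1 9 5].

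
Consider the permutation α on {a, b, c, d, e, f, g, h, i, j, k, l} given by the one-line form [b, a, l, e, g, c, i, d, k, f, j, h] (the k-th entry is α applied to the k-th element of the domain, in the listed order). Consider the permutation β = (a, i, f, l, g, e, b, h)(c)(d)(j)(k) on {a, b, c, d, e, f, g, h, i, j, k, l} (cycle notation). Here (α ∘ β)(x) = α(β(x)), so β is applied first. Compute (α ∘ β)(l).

First apply β: β(l) = g, then α(g) = i. Thus (α ∘ β)(l) = i.

i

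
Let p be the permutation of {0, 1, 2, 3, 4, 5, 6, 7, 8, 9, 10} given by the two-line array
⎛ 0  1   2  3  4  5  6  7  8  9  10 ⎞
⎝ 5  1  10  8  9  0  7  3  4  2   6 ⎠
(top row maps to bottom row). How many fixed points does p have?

1

The fixed points (elements with p(x) = x) are {1}, so there is 1.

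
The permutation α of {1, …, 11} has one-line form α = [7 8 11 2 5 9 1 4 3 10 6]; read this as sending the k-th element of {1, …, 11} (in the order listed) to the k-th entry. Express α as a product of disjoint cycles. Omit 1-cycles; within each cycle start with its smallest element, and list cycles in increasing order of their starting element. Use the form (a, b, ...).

Iterating α from 1 gives 1 → 7 → 1; that is the 2-cycle (1, 7).
Repeating from the next unused element and collecting all non-trivial cycles gives (1, 7)(2, 8, 4)(3, 11, 6, 9).

(1, 7)(2, 8, 4)(3, 11, 6, 9)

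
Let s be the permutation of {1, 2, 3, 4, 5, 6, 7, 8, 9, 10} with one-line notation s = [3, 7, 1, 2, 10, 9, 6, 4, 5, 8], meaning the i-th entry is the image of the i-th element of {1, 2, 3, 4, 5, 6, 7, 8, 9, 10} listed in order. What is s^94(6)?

Tracing 6 → 9 → … returns to 6 after 8 steps, so 6 lies in an 8-cycle (2, 7, 6, 9, 5, 10, 8, 4).
Since the cycle has length 8, s^94 acts on it the same as s^6 (94 mod 8 = 6).
Stepping 6 places around the cycle: 6 → 9 → 5 → 10 → 8 → 4 → 2.

2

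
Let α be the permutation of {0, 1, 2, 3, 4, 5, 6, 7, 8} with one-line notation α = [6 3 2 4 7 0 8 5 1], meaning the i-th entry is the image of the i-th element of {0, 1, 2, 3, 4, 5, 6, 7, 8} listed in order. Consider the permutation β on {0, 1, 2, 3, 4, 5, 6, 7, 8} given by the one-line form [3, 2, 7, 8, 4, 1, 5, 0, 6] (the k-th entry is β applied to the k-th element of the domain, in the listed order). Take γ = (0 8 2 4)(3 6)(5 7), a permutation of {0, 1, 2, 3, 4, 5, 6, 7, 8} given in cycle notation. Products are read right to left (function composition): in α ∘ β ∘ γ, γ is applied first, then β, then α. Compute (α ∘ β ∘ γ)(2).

7

Apply the permutations in order: γ(2) = 4, then β(4) = 4, then α(4) = 7. So (α ∘ β ∘ γ)(2) = 7.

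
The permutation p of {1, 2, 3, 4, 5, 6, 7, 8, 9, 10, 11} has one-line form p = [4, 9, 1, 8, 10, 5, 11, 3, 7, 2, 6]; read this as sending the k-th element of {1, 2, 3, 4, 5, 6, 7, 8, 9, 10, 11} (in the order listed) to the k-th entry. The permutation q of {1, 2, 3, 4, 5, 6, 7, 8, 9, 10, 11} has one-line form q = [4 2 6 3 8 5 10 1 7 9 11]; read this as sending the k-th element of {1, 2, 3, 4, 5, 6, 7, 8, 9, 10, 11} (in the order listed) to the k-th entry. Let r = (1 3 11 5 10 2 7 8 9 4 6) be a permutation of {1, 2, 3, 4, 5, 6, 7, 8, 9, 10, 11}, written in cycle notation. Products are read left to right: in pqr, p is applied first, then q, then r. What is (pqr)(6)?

Chase 6: p(6) = 5; q(5) = 8; r(8) = 9. Hence (pqr)(6) = 9.

9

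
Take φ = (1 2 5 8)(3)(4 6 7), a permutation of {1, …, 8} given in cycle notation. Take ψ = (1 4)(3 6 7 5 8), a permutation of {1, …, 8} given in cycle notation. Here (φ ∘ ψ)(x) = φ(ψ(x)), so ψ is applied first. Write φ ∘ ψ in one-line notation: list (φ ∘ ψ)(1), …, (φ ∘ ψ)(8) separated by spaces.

6 5 7 2 1 4 8 3

Chase each element through ψ then φ: 1 → 4 → 6; 2 → 2 → 5; 3 → 6 → 7; 4 → 1 → 2; 5 → 8 → 1; 6 → 7 → 4; 7 → 5 → 8; 8 → 3 → 3.
So φ ∘ ψ in one-line form is 6 5 7 2 1 4 8 3.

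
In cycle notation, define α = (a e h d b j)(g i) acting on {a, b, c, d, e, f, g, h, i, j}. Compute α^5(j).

j lies in the 6-cycle (a e h d b j).
Stepping 5 places around the cycle: j → a → e → h → d → b.

b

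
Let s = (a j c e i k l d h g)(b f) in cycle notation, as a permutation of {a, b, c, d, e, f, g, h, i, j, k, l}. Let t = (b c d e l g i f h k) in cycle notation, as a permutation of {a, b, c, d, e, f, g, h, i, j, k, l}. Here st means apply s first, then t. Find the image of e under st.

f

First apply s: s(e) = i, then t(i) = f. Thus (st)(e) = f.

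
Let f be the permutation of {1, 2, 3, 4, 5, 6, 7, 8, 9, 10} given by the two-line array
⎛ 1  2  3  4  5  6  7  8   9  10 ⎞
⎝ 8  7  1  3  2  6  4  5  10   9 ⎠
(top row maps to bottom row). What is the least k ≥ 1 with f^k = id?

14

Writing f as disjoint cycles, the cycle lengths are 7, 2, 1.
The order is lcm(7, 2) = 14.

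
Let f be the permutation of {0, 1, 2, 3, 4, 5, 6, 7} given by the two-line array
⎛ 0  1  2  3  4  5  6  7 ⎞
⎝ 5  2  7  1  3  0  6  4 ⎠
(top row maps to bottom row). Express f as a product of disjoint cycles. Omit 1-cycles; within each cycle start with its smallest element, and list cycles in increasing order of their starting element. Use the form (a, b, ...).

Iterating f from 0 gives 0 → 5 → 0; that is the 2-cycle (0, 5).
Continuing from each remaining unvisited element yields (0, 5)(1, 2, 7, 4, 3).

(0, 5)(1, 2, 7, 4, 3)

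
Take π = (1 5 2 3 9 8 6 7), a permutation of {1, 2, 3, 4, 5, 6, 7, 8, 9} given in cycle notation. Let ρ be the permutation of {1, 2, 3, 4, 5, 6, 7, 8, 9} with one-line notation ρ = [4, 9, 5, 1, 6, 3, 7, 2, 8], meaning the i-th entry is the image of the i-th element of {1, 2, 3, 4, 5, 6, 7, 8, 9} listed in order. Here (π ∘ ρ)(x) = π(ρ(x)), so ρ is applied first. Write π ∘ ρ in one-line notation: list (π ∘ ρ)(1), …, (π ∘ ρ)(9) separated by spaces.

Chase each element through ρ then π: 1 → 4 → 4; 2 → 9 → 8; 3 → 5 → 2; 4 → 1 → 5; 5 → 6 → 7; 6 → 3 → 9; 7 → 7 → 1; 8 → 2 → 3; 9 → 8 → 6.
So π ∘ ρ in one-line form is 4 8 2 5 7 9 1 3 6.

4 8 2 5 7 9 1 3 6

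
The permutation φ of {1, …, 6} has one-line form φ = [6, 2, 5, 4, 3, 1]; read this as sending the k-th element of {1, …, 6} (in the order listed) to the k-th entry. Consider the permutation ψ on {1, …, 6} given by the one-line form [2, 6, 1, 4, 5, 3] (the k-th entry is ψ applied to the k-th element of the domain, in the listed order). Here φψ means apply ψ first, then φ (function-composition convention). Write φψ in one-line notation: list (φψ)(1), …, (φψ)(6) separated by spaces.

For each element, apply ψ then φ: 1 → 2 → 2; 2 → 6 → 1; 3 → 1 → 6; 4 → 4 → 4; 5 → 5 → 3; 6 → 3 → 5.
Collecting the images, φψ = [2 1 6 4 3 5].

2 1 6 4 3 5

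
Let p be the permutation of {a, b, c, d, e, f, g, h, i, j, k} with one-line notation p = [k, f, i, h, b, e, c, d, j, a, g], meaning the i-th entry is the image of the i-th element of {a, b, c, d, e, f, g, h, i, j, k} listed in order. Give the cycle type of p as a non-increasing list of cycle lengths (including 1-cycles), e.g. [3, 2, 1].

[6, 3, 2]

The disjoint cycles are (a, k, g, c, i, j)(b, f, e)(d, h), with lengths 6, 3, 2 in non-increasing order.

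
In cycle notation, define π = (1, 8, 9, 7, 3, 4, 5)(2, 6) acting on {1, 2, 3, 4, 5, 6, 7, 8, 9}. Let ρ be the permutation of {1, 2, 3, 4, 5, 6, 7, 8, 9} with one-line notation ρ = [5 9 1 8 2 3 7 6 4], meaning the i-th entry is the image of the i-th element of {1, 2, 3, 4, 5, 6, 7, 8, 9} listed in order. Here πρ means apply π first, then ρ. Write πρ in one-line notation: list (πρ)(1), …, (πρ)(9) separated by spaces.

Chase each element through π then ρ: 1 → 8 → 6; 2 → 6 → 3; 3 → 4 → 8; 4 → 5 → 2; 5 → 1 → 5; 6 → 2 → 9; 7 → 3 → 1; 8 → 9 → 4; 9 → 7 → 7.
So πρ in one-line form is 6 3 8 2 5 9 1 4 7.

6 3 8 2 5 9 1 4 7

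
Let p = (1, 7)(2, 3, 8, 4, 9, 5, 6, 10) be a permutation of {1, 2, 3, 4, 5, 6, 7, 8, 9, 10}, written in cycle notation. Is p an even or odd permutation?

The cycle lengths are 8, 2.
A cycle is odd iff its length is even; p has 2 even-length cycles, so sgn(p) = (−1)^2 and p is even.

even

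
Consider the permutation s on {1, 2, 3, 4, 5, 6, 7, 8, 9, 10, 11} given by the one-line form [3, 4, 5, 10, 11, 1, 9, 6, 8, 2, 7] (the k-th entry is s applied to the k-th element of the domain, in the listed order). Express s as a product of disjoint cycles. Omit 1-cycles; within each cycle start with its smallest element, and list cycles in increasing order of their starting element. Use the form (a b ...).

Start at 1 and follow images: 1 → 3 → 5 → 11 → 7 → 9 → 8 → 6 → 1, giving the cycle (1 3 5 11 7 9 8 6).
Continuing from each remaining unvisited element yields (1 3 5 11 7 9 8 6)(2 4 10).

(1 3 5 11 7 9 8 6)(2 4 10)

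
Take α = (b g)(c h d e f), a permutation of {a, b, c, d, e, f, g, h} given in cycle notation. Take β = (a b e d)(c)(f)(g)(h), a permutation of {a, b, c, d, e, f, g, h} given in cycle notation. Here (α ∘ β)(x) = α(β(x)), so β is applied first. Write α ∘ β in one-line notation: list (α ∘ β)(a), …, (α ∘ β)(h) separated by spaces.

g f h a e c b d

(α ∘ β)(x) = α(β(x)). Computing each image: α(β(a)) = α(b) = g, α(β(b)) = α(e) = f, α(β(c)) = α(c) = h, α(β(d)) = α(a) = a, α(β(e)) = α(d) = e, α(β(f)) = α(f) = c, α(β(g)) = α(g) = b, α(β(h)) = α(h) = d.
Hence α ∘ β = [g f h a e c b d].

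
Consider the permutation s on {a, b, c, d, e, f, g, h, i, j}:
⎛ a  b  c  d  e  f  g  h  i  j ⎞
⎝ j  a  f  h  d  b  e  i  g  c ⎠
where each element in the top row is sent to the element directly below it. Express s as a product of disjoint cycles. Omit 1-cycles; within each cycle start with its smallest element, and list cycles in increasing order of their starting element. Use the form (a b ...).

(a j c f b)(d h i g e)

Start at a and follow images: a → j → c → f → b → a, giving the cycle (a j c f b).
Repeating from the next unused element and collecting all non-trivial cycles gives (a j c f b)(d h i g e).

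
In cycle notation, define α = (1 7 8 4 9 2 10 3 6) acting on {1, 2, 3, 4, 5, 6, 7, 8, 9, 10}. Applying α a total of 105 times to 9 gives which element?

9 lies in the 9-cycle (1 7 8 4 9 2 10 3 6).
Since the cycle has length 9, α^105 acts on it the same as α^6 (105 mod 9 = 6).
Stepping 6 places around the cycle: 9 → 2 → 10 → 3 → 6 → 1 → 7.

7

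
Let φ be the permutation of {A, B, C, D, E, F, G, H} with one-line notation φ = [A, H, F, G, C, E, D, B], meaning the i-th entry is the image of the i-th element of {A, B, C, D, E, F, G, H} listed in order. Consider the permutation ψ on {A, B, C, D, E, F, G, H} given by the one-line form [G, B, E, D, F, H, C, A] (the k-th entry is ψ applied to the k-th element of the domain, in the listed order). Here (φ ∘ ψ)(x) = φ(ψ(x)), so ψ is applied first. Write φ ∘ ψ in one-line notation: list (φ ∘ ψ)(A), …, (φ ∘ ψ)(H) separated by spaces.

Chase each element through ψ then φ: A → G → D; B → B → H; C → E → C; D → D → G; E → F → E; F → H → B; G → C → F; H → A → A.
So φ ∘ ψ in one-line form is D H C G E B F A.

D H C G E B F A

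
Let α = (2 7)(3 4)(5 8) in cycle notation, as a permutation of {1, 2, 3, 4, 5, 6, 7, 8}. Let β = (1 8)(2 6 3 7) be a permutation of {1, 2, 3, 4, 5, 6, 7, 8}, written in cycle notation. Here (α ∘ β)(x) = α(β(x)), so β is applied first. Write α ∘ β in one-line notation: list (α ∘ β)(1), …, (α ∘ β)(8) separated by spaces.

(α ∘ β)(x) = α(β(x)). Computing each image: α(β(1)) = α(8) = 5, α(β(2)) = α(6) = 6, α(β(3)) = α(7) = 2, α(β(4)) = α(4) = 3, α(β(5)) = α(5) = 8, α(β(6)) = α(3) = 4, α(β(7)) = α(2) = 7, α(β(8)) = α(1) = 1.
Hence α ∘ β = [5 6 2 3 8 4 7 1].

5 6 2 3 8 4 7 1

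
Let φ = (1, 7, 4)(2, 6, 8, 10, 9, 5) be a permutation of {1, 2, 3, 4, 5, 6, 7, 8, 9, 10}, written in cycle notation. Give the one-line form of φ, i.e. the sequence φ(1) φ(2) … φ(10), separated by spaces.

Reading each image from the cycles: 1→7, 2→6, 3→3, 4→1, 5→2, 6→8, 7→4, 8→10, 9→5, 10→9.
Listing these in domain order gives 7 6 3 1 2 8 4 10 5 9.

7 6 3 1 2 8 4 10 5 9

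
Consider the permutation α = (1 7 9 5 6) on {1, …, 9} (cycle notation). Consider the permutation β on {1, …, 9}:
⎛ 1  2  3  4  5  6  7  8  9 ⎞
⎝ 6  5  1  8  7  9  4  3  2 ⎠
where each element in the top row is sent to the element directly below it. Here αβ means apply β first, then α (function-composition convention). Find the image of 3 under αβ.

7

First apply β: β(3) = 1, then α(1) = 7. Thus (αβ)(3) = 7.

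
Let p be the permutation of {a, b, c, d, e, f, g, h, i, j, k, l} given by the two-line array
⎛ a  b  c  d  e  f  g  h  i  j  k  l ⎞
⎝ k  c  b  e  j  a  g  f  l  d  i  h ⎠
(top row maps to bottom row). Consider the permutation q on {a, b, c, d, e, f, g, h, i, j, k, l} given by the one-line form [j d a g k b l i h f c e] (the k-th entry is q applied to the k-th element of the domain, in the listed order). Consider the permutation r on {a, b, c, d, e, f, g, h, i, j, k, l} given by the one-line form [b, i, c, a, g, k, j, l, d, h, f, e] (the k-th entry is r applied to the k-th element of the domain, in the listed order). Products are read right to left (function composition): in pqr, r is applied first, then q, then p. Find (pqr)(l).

(pqr)(l) = p(q(r(l))). r(l) = e, then q(e) = k, then p(k) = i, so the result is i.

i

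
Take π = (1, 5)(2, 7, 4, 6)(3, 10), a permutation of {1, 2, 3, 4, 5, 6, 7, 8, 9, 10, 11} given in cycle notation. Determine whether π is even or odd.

odd

The cycle lengths are 4, 2, 2, 1, 1, 1.
A cycle is odd iff its length is even; π has 3 even-length cycles, so sgn(π) = (−1)^3 and π is odd.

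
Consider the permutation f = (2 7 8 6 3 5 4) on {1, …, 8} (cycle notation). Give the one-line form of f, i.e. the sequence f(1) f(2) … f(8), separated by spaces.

1 7 5 2 4 3 8 6

Reading each image from the cycles: 1↦1, 2↦7, 3↦5, 4↦2, 5↦4, 6↦3, 7↦8, 8↦6.
So the one-line form is 1 7 5 2 4 3 8 6.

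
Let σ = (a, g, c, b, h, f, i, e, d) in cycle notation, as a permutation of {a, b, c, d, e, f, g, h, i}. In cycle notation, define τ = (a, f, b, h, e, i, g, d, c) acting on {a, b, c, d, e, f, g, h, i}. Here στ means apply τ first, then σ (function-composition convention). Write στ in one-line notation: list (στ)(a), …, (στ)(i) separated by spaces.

i f g b e h a d c

(στ)(x) = σ(τ(x)). Computing each image: σ(τ(a)) = σ(f) = i, σ(τ(b)) = σ(h) = f, σ(τ(c)) = σ(a) = g, σ(τ(d)) = σ(c) = b, σ(τ(e)) = σ(i) = e, σ(τ(f)) = σ(b) = h, σ(τ(g)) = σ(d) = a, σ(τ(h)) = σ(e) = d, σ(τ(i)) = σ(g) = c.
Hence στ = [i f g b e h a d c].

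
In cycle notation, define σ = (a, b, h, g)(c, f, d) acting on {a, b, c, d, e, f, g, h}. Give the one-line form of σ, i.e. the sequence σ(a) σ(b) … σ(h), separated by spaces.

b h f c e d a g

Reading each image from the cycles: a↦b, b↦h, c↦f, d↦c, e↦e, f↦d, g↦a, h↦g.
Listing these in domain order gives b h f c e d a g.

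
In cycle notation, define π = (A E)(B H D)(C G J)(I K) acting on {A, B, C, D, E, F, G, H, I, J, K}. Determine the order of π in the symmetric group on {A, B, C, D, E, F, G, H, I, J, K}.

6

The disjoint cycles have lengths 3, 3, 2, 2, 1.
The order is lcm(3, 3, 2, 2) = 6.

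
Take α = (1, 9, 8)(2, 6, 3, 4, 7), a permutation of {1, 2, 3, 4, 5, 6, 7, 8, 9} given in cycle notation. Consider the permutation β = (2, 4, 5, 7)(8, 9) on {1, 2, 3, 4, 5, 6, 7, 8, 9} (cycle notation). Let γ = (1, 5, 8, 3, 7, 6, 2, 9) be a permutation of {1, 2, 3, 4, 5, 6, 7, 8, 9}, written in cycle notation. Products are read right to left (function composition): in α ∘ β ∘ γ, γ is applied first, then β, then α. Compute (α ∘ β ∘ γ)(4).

Chase 4: γ(4) = 4; β(4) = 5; α(5) = 5. Hence (α ∘ β ∘ γ)(4) = 5.

5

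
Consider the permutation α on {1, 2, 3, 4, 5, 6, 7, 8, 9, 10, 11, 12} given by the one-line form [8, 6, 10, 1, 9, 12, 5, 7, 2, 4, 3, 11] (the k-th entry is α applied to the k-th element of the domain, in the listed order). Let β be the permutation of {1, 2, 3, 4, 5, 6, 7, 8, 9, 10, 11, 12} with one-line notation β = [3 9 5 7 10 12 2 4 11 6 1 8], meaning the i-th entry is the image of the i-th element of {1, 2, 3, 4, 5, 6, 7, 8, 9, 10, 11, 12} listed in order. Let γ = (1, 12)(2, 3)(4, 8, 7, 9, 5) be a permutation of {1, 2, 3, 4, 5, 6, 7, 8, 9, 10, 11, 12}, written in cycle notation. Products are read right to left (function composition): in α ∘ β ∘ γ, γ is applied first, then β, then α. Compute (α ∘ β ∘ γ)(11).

Apply the permutations in order: γ(11) = 11, then β(11) = 1, then α(1) = 8. So (α ∘ β ∘ γ)(11) = 8.

8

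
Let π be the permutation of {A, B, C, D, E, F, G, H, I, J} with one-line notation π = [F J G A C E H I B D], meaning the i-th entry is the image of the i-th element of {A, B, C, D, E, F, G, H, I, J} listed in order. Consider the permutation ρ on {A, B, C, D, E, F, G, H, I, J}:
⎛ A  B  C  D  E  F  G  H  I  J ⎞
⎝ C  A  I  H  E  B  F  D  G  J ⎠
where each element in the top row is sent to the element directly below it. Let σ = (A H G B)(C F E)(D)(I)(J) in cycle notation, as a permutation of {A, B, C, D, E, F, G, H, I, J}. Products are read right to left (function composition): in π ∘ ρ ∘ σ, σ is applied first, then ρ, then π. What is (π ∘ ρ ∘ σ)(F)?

C

Chase F: σ(F) = E; ρ(E) = E; π(E) = C. Hence (π ∘ ρ ∘ σ)(F) = C.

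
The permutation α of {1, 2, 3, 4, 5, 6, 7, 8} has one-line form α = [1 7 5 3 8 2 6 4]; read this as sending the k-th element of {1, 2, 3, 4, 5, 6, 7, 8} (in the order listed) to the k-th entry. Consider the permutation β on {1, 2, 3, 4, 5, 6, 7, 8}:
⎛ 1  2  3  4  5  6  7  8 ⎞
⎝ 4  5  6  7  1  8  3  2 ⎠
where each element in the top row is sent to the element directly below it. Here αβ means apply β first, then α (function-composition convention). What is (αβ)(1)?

3

β(1) = 4, then α(4) = 3; composing gives (αβ)(1) = 3.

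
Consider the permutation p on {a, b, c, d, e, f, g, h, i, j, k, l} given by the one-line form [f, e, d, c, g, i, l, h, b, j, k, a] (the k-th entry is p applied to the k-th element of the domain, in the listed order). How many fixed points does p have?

The fixed points (elements with p(x) = x) are {h, j, k}, so there are 3.

3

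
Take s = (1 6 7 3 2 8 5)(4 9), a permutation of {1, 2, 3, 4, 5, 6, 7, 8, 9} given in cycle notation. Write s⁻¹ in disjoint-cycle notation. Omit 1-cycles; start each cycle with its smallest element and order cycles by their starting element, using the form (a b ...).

(1 5 8 2 3 7 6)(4 9)

Inverting a permutation written in cycle notation just reverses the order within every cycle.
Reversing each cycle of s and rotating so the smallest element leads gives (1 5 8 2 3 7 6)(4 9).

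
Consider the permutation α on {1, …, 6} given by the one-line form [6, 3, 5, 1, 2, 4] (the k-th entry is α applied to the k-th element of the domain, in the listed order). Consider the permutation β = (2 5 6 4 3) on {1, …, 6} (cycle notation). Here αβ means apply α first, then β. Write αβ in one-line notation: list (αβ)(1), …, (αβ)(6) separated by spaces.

4 2 6 1 5 3

For each element, apply α then β: 1 → 6 → 4; 2 → 3 → 2; 3 → 5 → 6; 4 → 1 → 1; 5 → 2 → 5; 6 → 4 → 3.
So αβ in one-line form is 4 2 6 1 5 3.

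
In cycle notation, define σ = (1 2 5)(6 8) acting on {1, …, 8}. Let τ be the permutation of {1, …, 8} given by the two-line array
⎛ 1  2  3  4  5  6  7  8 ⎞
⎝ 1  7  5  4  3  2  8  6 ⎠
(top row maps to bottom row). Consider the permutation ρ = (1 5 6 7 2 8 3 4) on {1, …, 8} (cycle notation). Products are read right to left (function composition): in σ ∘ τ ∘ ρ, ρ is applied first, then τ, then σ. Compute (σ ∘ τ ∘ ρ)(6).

6

(σ ∘ τ ∘ ρ)(6) = σ(τ(ρ(6))). ρ(6) = 7, then τ(7) = 8, then σ(8) = 6, so the result is 6.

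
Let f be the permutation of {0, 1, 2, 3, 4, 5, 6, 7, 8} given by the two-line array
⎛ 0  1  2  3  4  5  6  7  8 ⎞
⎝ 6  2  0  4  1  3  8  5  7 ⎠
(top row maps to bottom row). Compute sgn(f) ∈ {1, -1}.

In disjoint-cycle form the cycle lengths are 9.
A cycle of length ℓ contributes ℓ−1 transpositions, so f is a product of 8 transpositions — even.

1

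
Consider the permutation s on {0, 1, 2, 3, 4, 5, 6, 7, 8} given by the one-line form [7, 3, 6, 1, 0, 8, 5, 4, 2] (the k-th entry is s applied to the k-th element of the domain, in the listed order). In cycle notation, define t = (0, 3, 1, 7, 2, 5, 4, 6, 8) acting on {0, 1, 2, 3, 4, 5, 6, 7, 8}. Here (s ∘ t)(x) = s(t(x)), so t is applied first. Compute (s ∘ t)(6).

2

First apply t: t(6) = 8, then s(8) = 2. Thus (s ∘ t)(6) = 2.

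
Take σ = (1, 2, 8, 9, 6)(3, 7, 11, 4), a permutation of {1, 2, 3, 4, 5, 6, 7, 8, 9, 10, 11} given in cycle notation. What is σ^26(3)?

11

3 lies in the 4-cycle (3, 7, 11, 4).
Since the cycle has length 4, σ^26 acts on it the same as σ^2 (26 mod 4 = 2).
Advancing 2 steps from 3: 3 → 7 → 11.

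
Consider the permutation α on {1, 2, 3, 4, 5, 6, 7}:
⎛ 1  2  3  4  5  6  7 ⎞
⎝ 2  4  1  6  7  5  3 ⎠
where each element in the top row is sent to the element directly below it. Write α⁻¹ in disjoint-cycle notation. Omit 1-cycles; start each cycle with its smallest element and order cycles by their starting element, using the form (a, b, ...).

(1, 3, 7, 5, 6, 4, 2)

The cycle decomposition of α is (1, 2, 4, 6, 5, 7, 3).
Reversing each cycle (and rotating so the smallest element leads) gives α⁻¹ = (1, 3, 7, 5, 6, 4, 2).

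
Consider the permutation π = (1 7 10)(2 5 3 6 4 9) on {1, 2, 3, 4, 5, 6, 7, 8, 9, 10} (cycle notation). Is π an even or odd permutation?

The cycle lengths are 6, 3, 1.
A cycle is odd iff its length is even; π has 1 even-length cycle, so sgn(π) = (−1)^1 and π is odd.

odd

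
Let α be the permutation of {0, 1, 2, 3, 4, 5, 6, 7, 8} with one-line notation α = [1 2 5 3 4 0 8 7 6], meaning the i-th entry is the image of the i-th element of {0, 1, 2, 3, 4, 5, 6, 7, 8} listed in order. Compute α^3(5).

Tracing 5 → 0 → … returns to 5 after 4 steps, so 5 lies in a 4-cycle (0, 1, 2, 5).
Advancing 3 steps from 5: 5 → 0 → 1 → 2.

2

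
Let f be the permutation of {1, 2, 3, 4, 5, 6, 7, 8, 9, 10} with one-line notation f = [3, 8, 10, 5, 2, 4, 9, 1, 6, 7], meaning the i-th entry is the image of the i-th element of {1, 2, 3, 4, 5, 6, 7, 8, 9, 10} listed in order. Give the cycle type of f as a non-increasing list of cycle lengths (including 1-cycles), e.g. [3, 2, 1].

[10]

The disjoint cycles are (1 3 10 7 9 6 4 5 2 8), with lengths 10 in non-increasing order.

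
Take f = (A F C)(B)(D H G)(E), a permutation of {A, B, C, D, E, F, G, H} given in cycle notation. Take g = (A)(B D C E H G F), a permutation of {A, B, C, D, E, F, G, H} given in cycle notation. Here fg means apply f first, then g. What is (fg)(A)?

(fg)(A) = g(f(A)). f(A) = F, then g(F) = B. So (fg)(A) = B.

B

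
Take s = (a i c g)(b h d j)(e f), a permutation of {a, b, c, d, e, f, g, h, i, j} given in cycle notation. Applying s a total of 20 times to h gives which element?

h

h lies in the 4-cycle (b h d j).
Since the cycle has length 4, s^20 acts on it the same as s^0 (20 mod 4 = 0).
So s^20(h) = h.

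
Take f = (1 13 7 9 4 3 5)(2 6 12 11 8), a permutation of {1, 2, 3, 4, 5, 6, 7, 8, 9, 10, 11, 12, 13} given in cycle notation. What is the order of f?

The cycle type of f is (7, 5, 1).
The order is lcm(7, 5) = 35.

35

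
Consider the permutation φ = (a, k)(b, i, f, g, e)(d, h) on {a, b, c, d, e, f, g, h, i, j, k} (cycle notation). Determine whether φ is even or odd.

even

The cycle lengths are 5, 2, 2, 1, 1.
A cycle of length ℓ contributes ℓ−1 transpositions, so φ is a product of 4 + 1 + 1 = 6 transpositions — even.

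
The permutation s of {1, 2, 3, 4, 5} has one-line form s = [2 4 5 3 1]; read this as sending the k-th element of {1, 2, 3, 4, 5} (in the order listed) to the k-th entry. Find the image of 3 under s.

5

3 is element number 3 of the domain, and entry number 3 of the one-line form is 5, so s(3) = 5.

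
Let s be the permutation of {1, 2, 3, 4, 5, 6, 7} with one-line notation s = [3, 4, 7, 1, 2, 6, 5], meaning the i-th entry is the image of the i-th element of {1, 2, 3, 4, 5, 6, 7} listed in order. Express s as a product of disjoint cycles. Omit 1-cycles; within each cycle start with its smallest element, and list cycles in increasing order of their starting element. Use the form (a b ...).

(1 3 7 5 2 4)

From 1: 1 → 3 → 7 → 5 → 2 → 4 → 1, closing the cycle (1 3 7 5 2 4).
Continuing from each remaining unvisited element yields (1 3 7 5 2 4).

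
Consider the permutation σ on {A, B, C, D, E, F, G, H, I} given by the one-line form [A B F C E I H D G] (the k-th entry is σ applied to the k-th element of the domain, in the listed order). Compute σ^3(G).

Tracing G → H → … returns to G after 6 steps, so G lies in a 6-cycle (C F I G H D).
Stepping 3 places around the cycle: G → H → D → C.

C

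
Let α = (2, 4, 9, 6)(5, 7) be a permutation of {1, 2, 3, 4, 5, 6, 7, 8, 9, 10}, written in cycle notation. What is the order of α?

4

The cycle type of α is (4, 2, 1, 1, 1, 1).
The order is lcm(4, 2) = 4.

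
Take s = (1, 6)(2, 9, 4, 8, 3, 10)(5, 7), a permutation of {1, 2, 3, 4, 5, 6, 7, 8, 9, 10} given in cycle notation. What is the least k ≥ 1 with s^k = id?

The disjoint cycles have lengths 6, 2, 2.
Since disjoint cycles commute, ord(s) = lcm(6, 2, 2) = 6.

6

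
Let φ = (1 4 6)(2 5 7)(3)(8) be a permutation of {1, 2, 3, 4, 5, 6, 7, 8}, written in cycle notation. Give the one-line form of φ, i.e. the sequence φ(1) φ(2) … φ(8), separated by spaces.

4 5 3 6 7 1 2 8

Each element maps to the next entry in its cycle (wrapping to the front): 1↦4, 2↦5, 3↦3, 4↦6, 5↦7, 6↦1, 7↦2, 8↦8.
So the one-line form is 4 5 3 6 7 1 2 8.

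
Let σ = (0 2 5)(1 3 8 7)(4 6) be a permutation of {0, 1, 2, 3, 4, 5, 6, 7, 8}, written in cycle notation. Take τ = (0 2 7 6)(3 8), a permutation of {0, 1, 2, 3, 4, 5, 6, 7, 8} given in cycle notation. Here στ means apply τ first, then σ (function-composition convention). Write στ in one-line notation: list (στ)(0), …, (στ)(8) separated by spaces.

5 3 1 7 6 0 2 4 8

(στ)(x) = σ(τ(x)). Computing each image: σ(τ(0)) = σ(2) = 5, σ(τ(1)) = σ(1) = 3, σ(τ(2)) = σ(7) = 1, σ(τ(3)) = σ(8) = 7, σ(τ(4)) = σ(4) = 6, σ(τ(5)) = σ(5) = 0, σ(τ(6)) = σ(0) = 2, σ(τ(7)) = σ(6) = 4, σ(τ(8)) = σ(3) = 8.
Hence στ = [5 3 1 7 6 0 2 4 8].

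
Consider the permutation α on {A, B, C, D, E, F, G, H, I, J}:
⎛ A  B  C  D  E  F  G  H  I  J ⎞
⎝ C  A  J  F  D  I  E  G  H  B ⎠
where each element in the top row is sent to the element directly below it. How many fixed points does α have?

No element satisfies α(x) = x, so there are 0 fixed points.

0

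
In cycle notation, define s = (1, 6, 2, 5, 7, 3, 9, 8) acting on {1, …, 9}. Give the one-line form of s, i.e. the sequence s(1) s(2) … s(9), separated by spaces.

Image by image: 1→6, 2→5, 3→9, 4→4, 5→7, 6→2, 7→3, 8→1, 9→8.
So the one-line form is 6 5 9 4 7 2 3 1 8.

6 5 9 4 7 2 3 1 8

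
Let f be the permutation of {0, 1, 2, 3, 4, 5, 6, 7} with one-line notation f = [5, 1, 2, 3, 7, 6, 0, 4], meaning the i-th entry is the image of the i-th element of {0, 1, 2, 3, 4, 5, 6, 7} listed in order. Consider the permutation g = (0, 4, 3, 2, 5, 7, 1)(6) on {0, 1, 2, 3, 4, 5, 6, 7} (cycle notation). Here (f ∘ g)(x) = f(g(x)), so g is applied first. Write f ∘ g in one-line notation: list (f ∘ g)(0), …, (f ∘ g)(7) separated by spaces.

7 5 6 2 3 4 0 1

(f ∘ g)(x) = f(g(x)). Computing each image: f(g(0)) = f(4) = 7, f(g(1)) = f(0) = 5, f(g(2)) = f(5) = 6, f(g(3)) = f(2) = 2, f(g(4)) = f(3) = 3, f(g(5)) = f(7) = 4, f(g(6)) = f(6) = 0, f(g(7)) = f(1) = 1.
Hence f ∘ g = [7 5 6 2 3 4 0 1].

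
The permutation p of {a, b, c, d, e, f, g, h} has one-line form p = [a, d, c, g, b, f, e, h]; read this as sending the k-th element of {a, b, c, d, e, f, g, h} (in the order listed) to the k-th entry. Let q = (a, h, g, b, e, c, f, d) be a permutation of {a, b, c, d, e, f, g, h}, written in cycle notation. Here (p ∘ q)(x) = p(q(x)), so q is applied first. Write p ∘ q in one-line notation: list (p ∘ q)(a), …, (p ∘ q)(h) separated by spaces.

(p ∘ q)(x) = p(q(x)). Computing each image: p(q(a)) = p(h) = h, p(q(b)) = p(e) = b, p(q(c)) = p(f) = f, p(q(d)) = p(a) = a, p(q(e)) = p(c) = c, p(q(f)) = p(d) = g, p(q(g)) = p(b) = d, p(q(h)) = p(g) = e.
Hence p ∘ q = [h b f a c g d e].

h b f a c g d e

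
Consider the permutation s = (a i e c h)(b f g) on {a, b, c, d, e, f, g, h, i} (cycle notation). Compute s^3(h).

h lies in the 5-cycle (a i e c h).
Stepping 3 places around the cycle: h → a → i → e.

e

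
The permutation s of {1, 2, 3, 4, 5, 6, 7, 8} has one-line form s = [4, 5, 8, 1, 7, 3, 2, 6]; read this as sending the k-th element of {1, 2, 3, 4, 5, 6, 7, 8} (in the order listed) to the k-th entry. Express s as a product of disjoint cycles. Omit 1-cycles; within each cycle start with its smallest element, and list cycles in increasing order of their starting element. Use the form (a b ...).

(1 4)(2 5 7)(3 8 6)

Start at 1 and follow images: 1 → 4 → 1, giving the cycle (1 4).
Continuing from each remaining unvisited element yields (1 4)(2 5 7)(3 8 6).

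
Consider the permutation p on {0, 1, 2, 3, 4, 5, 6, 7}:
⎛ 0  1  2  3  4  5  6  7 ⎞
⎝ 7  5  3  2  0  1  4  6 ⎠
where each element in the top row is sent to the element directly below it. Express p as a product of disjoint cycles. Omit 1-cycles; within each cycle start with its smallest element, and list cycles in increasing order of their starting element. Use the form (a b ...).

(0 7 6 4)(1 5)(2 3)

Start at 0 and follow images: 0 → 7 → 6 → 4 → 0, giving the cycle (0 7 6 4).
Continuing from each remaining unvisited element yields (0 7 6 4)(1 5)(2 3).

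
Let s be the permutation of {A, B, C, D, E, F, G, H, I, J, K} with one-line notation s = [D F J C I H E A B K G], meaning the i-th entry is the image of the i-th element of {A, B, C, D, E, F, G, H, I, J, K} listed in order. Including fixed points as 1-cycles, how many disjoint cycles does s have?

1

The cycle decomposition is (A D C J K G E I B F H), which has 1 cycle (counting 1-cycles).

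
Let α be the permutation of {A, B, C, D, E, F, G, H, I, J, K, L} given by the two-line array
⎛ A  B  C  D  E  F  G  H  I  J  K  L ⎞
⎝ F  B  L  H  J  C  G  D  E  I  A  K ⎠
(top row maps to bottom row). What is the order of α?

Writing α as disjoint cycles, the cycle lengths are 5, 3, 2, 1, 1.
The order of α is the least common multiple of its cycle lengths: lcm(5, 3, 2) = 30.

30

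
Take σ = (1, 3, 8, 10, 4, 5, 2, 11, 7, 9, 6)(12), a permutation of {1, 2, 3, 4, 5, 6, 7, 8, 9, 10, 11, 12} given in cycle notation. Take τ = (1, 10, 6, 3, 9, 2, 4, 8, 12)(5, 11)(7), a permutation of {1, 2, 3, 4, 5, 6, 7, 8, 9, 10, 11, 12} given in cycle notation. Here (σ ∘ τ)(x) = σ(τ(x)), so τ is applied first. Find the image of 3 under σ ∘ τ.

6

First apply τ: τ(3) = 9, then σ(9) = 6. Thus (σ ∘ τ)(3) = 6.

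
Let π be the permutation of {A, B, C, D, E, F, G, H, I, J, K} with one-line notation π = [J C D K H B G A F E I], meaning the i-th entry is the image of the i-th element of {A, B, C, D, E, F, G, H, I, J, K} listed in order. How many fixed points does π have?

1

The fixed points (elements with π(x) = x) are {G}, so there is 1.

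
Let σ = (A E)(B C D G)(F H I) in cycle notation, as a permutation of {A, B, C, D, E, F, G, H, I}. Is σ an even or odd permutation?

even

The cycle lengths are 4, 3, 2.
A cycle of length ℓ contributes ℓ−1 transpositions, so σ is a product of 3 + 2 + 1 = 6 transpositions — even.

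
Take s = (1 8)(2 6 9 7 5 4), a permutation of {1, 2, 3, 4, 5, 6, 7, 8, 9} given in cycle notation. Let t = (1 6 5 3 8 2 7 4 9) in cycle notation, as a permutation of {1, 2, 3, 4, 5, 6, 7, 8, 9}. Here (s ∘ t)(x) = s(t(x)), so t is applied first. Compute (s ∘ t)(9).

(s ∘ t)(9) = s(t(9)). t(9) = 1, then s(1) = 8. So (s ∘ t)(9) = 8.

8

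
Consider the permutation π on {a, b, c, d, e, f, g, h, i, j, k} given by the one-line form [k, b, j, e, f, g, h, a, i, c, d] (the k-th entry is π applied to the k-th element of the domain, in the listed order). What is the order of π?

The disjoint-cycle form of π has cycle lengths 7, 2, 1, 1.
The order of π is the least common multiple of its cycle lengths: lcm(7, 2) = 14.

14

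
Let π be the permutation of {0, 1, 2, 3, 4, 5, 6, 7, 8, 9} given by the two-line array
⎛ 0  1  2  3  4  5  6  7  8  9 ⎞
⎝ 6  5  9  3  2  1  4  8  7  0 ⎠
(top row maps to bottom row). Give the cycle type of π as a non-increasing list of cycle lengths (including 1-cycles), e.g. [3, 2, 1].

[5, 2, 2, 1]

The disjoint cycles are (0, 6, 4, 2, 9)(1, 5)(3)(7, 8), with lengths 5, 2, 2, 1 in non-increasing order.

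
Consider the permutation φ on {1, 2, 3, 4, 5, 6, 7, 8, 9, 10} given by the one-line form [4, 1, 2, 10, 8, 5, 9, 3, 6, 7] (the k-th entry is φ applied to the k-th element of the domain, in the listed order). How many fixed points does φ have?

No element satisfies φ(x) = x, so there are 0 fixed points.

0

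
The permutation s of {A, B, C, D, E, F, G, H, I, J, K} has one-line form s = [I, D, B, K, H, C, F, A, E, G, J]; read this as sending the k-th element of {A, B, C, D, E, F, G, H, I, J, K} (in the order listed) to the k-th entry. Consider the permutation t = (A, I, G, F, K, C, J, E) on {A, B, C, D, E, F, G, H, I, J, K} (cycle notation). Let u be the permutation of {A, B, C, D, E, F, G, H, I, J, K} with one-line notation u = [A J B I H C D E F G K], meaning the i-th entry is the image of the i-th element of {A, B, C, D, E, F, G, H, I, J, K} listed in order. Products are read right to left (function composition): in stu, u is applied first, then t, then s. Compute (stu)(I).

Apply the permutations in order: u(I) = F, then t(F) = K, then s(K) = J. So (stu)(I) = J.

J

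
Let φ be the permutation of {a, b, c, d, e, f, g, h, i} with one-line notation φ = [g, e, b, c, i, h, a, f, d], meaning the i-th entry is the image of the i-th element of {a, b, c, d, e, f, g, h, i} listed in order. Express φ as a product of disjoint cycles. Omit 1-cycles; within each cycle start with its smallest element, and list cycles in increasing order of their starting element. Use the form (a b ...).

Iterating φ from a gives a → g → a; that is the 2-cycle (a g).
Continuing from each remaining unvisited element yields (a g)(b e i d c)(f h).

(a g)(b e i d c)(f h)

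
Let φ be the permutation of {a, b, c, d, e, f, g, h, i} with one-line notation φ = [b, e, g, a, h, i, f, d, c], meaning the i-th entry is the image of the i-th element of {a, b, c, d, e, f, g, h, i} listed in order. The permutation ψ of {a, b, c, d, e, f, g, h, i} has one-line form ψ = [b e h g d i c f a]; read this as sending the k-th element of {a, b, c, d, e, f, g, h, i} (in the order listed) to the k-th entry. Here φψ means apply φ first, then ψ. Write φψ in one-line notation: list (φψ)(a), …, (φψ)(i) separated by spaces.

e d c b f a i g h

For each element, apply φ then ψ: a → b → e; b → e → d; c → g → c; d → a → b; e → h → f; f → i → a; g → f → i; h → d → g; i → c → h.
So φψ in one-line form is e d c b f a i g h.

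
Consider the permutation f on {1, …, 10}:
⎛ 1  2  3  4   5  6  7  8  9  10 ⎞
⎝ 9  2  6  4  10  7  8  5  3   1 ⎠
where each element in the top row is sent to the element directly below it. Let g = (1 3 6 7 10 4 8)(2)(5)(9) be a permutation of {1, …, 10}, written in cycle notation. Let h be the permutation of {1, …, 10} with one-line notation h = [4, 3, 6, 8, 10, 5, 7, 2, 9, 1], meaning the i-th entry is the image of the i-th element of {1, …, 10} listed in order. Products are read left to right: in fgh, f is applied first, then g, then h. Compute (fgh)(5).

8

Apply the permutations in order: f(5) = 10, then g(10) = 4, then h(4) = 8. So (fgh)(5) = 8.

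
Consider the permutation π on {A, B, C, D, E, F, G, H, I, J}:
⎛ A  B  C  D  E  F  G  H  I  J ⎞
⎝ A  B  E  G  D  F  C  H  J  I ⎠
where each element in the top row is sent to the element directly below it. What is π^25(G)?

C

Tracing G → C → … returns to G after 4 steps, so G lies in a 4-cycle (C, E, D, G).
Powers repeat with period 4 on this cycle, and 25 mod 4 = 1, so π^25(G) = π^1(G).
Stepping 1 place around the cycle: G → C.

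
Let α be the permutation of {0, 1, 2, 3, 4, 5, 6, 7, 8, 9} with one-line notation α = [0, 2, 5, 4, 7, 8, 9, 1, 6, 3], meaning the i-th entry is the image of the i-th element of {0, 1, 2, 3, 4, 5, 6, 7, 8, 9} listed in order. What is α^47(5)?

6

Tracing 5 → 8 → … returns to 5 after 9 steps, so 5 lies in a 9-cycle (1, 2, 5, 8, 6, 9, 3, 4, 7).
Powers repeat with period 9 on this cycle, and 47 mod 9 = 2, so α^47(5) = α^2(5).
Stepping 2 places around the cycle: 5 → 8 → 6.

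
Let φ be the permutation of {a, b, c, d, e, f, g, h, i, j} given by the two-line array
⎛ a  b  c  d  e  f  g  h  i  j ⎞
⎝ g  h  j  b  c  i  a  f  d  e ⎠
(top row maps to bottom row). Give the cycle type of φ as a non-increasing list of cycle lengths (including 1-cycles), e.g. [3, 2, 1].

[5, 3, 2]

The disjoint cycles are (a, g)(b, h, f, i, d)(c, j, e), with lengths 5, 3, 2 in non-increasing order.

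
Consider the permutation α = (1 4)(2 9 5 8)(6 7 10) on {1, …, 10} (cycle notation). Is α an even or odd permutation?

even

The cycle lengths are 4, 3, 2, 1.
A cycle of length ℓ contributes ℓ−1 transpositions, so α is a product of 3 + 2 + 1 = 6 transpositions — even.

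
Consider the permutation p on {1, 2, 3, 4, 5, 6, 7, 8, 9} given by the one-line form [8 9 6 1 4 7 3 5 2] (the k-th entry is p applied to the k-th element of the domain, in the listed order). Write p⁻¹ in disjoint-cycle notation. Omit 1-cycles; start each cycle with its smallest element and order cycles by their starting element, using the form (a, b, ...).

(1, 4, 5, 8)(2, 9)(3, 7, 6)

The cycle decomposition of p is (1, 8, 5, 4)(2, 9)(3, 6, 7).
The inverse reverses every cycle; in canonical form, p⁻¹ = (1, 4, 5, 8)(2, 9)(3, 7, 6).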